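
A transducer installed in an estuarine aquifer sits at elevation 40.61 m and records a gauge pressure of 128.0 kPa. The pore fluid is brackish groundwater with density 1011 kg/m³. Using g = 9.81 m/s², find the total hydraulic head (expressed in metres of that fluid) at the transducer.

ψ = P/(ρg) = 128.0×1000 / (1011 × 9.81) = 12.91 m.
h = z + ψ = 40.61 + 12.91 = 53.52 m.

h ≈ 53.52 m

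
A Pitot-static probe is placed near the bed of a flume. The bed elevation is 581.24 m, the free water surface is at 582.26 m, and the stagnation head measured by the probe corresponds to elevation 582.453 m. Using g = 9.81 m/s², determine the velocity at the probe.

Near the bed, under hydrostatic conditions, the piezometric head (z + ψ) equals the free-surface elevation, 582.26 m.
Velocity head = total − piezometric = 582.453 − 582.26 = 0.193 m.
v = √(2g·h_v) = √(2 × 9.81 × 0.193) = 1.95 m/s.

v ≈ 1.95 m/s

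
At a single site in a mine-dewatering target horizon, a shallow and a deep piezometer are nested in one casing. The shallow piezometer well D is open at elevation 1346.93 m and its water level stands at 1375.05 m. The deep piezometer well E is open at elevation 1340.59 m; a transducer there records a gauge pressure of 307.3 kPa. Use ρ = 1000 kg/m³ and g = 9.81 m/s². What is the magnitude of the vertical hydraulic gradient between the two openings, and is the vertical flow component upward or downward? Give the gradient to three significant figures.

|i_v| ≈ 0.494; vertical flow is downward

Total head at well D: h = 1375.05 m (water level in the standpipe).
Pressure head at well E: ψ = P/(ρg) = 307.3×1000 / (1000 × 9.81) = 31.33 m.
Total head at well E: h = z + ψ = 1340.59 + 31.33 = 1371.92 m.
Δh = h(well D) − h(well E) = 1375.05 − 1371.92 = 3.13 m.
Vertical separation Δz = 1346.93 − 1340.59 = 6.34 m.
|i_v| = |Δh| / Δz = 3.13 / 6.34 = 0.494.
Head is higher in the shallow piezometer, so vertical flow is downward (recharge condition).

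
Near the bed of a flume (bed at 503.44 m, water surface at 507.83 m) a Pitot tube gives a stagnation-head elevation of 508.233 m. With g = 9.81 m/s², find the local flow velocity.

v ≈ 2.81 m/s

Near the bed, under hydrostatic conditions, the piezometric head (z + ψ) equals the free-surface elevation, 507.83 m.
Velocity head = total − piezometric = 508.233 − 507.83 = 0.403 m.
v = √(2g·h_v) = √(2 × 9.81 × 0.403) = 2.81 m/s.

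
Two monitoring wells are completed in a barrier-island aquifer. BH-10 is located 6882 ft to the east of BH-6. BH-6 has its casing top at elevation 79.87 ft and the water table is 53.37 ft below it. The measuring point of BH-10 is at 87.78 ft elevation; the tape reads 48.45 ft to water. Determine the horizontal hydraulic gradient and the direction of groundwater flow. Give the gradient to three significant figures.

i ≈ 0.00186; groundwater flows toward the west

Total head at BH-6: h = 79.87 − 53.37 = 26.50 ft.
Total head at BH-10: h = 87.78 − 48.45 = 39.33 ft.
Head difference: h(BH-6) − h(BH-10) = 26.50 − 39.33 = -12.83 ft.
Hydraulic gradient: i = |Δh| / L = 12.83 / 6882 = 0.00186.
Flow is from higher to lower head: from BH-10 toward BH-6, i.e. toward the west.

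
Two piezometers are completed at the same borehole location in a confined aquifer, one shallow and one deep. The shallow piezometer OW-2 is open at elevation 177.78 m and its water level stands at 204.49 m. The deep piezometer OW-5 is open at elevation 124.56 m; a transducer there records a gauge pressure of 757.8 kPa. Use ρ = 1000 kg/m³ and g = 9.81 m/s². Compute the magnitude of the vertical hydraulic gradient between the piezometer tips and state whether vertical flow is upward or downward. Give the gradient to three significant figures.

|i_v| ≈ 0.0504; vertical flow is downward

Total head at OW-2: h = 204.49 m (water level in the standpipe).
Pressure head at OW-5: ψ = P/(ρg) = 757.8×1000 / (1000 × 9.81) = 77.25 m.
Total head at OW-5: h = z + ψ = 124.56 + 77.25 = 201.81 m.
Δh = h(OW-2) − h(OW-5) = 204.49 − 201.81 = 2.68 m.
Vertical separation Δz = 177.78 − 124.56 = 53.22 m.
|i_v| = |Δh| / Δz = 2.68 / 53.22 = 0.0504.
Head is higher in the shallow piezometer, so vertical flow is downward (recharge condition).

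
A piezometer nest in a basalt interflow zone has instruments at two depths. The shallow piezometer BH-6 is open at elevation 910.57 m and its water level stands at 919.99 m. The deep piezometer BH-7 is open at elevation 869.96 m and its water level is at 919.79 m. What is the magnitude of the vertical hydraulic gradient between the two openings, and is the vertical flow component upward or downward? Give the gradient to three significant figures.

|i_v| ≈ 0.00492; vertical flow is downward

Total head at BH-6: h = 919.99 m (water level in the standpipe).
Total head at BH-7: h = 919.79 m.
Δh = h(BH-6) − h(BH-7) = 919.99 − 919.79 = 0.20 m.
Vertical separation Δz = 910.57 − 869.96 = 40.61 m.
|i_v| = |Δh| / Δz = 0.20 / 40.61 = 0.00492.
Head is higher in the shallow piezometer, so vertical flow is downward (recharge condition).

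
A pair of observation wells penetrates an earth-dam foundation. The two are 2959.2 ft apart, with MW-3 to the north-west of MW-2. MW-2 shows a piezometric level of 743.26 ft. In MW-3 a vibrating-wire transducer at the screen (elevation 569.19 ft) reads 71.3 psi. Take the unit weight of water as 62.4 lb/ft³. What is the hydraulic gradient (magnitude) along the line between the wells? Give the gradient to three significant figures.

Total head at MW-2: h = 743.26 ft (water level in the piezometer is the total head).
Pressure head at MW-3: ψ = 144·P/γ = 144 × 71.3 / 62.4 = 164.54 ft.
Total head at MW-3: h = z + ψ = 569.19 + 164.54 = 733.73 ft.
Head difference: h(MW-2) − h(MW-3) = 743.26 − 733.73 = 9.53 ft.
Hydraulic gradient: i = |Δh| / L = 9.53 / 2959.2 = 0.00322.

i ≈ 0.00322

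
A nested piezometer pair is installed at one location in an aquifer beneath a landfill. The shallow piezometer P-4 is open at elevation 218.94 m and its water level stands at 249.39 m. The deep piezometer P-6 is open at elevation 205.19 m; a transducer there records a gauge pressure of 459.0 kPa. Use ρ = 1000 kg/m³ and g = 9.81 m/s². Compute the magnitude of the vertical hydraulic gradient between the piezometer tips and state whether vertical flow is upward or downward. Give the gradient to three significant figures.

Total head at P-4: h = 249.39 m (water level in the standpipe).
Pressure head at P-6: ψ = P/(ρg) = 459.0×1000 / (1000 × 9.81) = 46.79 m.
Total head at P-6: h = z + ψ = 205.19 + 46.79 = 251.98 m.
Δh = h(P-4) − h(P-6) = 249.39 − 251.98 = -2.59 m.
Vertical separation Δz = 218.94 − 205.19 = 13.75 m.
|i_v| = |Δh| / Δz = 2.59 / 13.75 = 0.188.
Head is higher in the deep piezometer, so vertical flow is upward (discharge condition).

|i_v| ≈ 0.188; vertical flow is upward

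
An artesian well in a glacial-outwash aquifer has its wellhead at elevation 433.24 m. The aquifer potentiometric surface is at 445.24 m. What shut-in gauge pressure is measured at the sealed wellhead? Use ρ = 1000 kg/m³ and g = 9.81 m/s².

P ≈ 118 kPa

Head above the cap: Δh = 445.24 − 433.24 = 12.00 m.
P = ρgΔh = 1000 × 9.81 × 12.00 = 117720 Pa ≈ 118 kPa.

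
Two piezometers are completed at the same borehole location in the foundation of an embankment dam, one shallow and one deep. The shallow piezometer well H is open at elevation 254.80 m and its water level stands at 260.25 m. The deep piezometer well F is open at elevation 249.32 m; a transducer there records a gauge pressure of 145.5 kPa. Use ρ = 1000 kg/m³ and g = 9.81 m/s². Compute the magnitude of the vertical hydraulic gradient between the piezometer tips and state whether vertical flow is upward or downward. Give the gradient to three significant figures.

Total head at well H: h = 260.25 m (water level in the standpipe).
Pressure head at well F: ψ = P/(ρg) = 145.5×1000 / (1000 × 9.81) = 14.83 m.
Total head at well F: h = z + ψ = 249.32 + 14.83 = 264.15 m.
Δh = h(well H) − h(well F) = 260.25 − 264.15 = -3.90 m.
Vertical separation Δz = 254.80 − 249.32 = 5.48 m.
|i_v| = |Δh| / Δz = 3.90 / 5.48 = 0.712.
Head is higher in the deep piezometer, so vertical flow is upward (discharge condition).

|i_v| ≈ 0.712; vertical flow is upward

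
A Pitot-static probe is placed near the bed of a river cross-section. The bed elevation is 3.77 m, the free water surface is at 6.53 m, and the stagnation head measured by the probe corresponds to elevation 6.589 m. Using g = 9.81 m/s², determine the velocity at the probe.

Near the bed, under hydrostatic conditions, the piezometric head (z + ψ) equals the free-surface elevation, 6.53 m.
Velocity head = total − piezometric = 6.589 − 6.53 = 0.059 m.
v = √(2g·h_v) = √(2 × 9.81 × 0.059) = 1.08 m/s.

v ≈ 1.08 m/s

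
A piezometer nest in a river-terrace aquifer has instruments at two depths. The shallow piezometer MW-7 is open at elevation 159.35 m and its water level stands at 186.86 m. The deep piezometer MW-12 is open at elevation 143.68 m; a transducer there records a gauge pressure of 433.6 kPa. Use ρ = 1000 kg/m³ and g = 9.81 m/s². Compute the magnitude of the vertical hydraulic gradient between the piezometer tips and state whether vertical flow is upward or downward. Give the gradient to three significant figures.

Total head at MW-7: h = 186.86 m (water level in the standpipe).
Pressure head at MW-12: ψ = P/(ρg) = 433.6×1000 / (1000 × 9.81) = 44.20 m.
Total head at MW-12: h = z + ψ = 143.68 + 44.20 = 187.88 m.
Δh = h(MW-7) − h(MW-12) = 186.86 − 187.88 = -1.02 m.
Vertical separation Δz = 159.35 − 143.68 = 15.67 m.
|i_v| = |Δh| / Δz = 1.02 / 15.67 = 0.0651.
Head is higher in the deep piezometer, so vertical flow is upward (discharge condition).

|i_v| ≈ 0.0651; vertical flow is upward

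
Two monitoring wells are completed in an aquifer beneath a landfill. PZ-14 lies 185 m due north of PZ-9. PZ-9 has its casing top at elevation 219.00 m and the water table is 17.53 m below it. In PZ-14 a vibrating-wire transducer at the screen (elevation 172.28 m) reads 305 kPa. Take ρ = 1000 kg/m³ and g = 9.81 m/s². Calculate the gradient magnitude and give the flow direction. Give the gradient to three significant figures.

Total head at PZ-9: h = 219.00 − 17.53 = 201.47 m.
Pressure head at PZ-14: ψ = P/(ρg) = 305×1000 / (1000 × 9.81) = 31.09 m.
Total head at PZ-14: h = z + ψ = 172.28 + 31.09 = 203.37 m.
Head difference: h(PZ-9) − h(PZ-14) = 201.47 − 203.37 = -1.90 m.
Hydraulic gradient: i = |Δh| / L = 1.90 / 185 = 0.0103.
Flow is from higher to lower head: from PZ-14 toward PZ-9, i.e. toward the south.

i ≈ 0.0103; groundwater flows toward the south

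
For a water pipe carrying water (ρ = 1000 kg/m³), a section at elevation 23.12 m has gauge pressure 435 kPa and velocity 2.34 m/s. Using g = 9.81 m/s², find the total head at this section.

h ≈ 67.74 m

Pressure head ψ = P/(ρg) = 435×1000 / (1000 × 9.81) = 44.34 m.
Velocity head = v²/(2g) = 2.34² / (2 × 9.81) = 0.279 m.
h = z + ψ + v²/(2g) = 23.12 + 44.34 + 0.279 = 67.74 m.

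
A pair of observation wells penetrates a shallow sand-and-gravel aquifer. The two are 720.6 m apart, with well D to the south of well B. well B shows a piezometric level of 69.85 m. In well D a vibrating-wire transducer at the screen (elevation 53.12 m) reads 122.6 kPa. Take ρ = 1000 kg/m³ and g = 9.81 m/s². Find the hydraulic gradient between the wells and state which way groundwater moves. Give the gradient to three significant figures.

i ≈ 0.00587; groundwater flows toward the south

Total head at well B: h = 69.85 m (water level in the piezometer is the total head).
Pressure head at well D: ψ = P/(ρg) = 122.6×1000 / (1000 × 9.81) = 12.50 m.
Total head at well D: h = z + ψ = 53.12 + 12.50 = 65.62 m.
Head difference: h(well B) − h(well D) = 69.85 − 65.62 = 4.23 m.
Hydraulic gradient: i = |Δh| / L = 4.23 / 720.6 = 0.00587.
Flow is from higher to lower head: from well B toward well D, i.e. toward the south.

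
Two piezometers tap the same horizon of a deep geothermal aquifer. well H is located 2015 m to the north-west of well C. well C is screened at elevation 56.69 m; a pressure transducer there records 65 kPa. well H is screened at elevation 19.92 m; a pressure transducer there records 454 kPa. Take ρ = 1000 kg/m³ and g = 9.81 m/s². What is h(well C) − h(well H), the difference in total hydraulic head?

Pressure head at well C: ψ = P/(ρg) = 65×1000 / (1000 × 9.81) = 6.63 m.
Total head at well C: h = z + ψ = 56.69 + 6.63 = 63.32 m.
Pressure head at well H: ψ = P/(ρg) = 454×1000 / (1000 × 9.81) = 46.28 m.
Total head at well H: h = z + ψ = 19.92 + 46.28 = 66.20 m.
Head difference: h(well C) − h(well H) = 63.32 − 66.20 = -2.88 m.

Δh ≈ -2.88 m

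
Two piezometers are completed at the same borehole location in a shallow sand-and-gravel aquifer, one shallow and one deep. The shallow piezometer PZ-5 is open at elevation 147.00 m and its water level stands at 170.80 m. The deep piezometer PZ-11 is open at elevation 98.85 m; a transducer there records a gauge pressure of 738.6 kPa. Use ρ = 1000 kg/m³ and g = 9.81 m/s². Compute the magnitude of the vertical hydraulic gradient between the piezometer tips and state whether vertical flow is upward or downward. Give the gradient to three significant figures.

Total head at PZ-5: h = 170.80 m (water level in the standpipe).
Pressure head at PZ-11: ψ = P/(ρg) = 738.6×1000 / (1000 × 9.81) = 75.29 m.
Total head at PZ-11: h = z + ψ = 98.85 + 75.29 = 174.14 m.
Δh = h(PZ-5) − h(PZ-11) = 170.80 − 174.14 = -3.34 m.
Vertical separation Δz = 147.00 − 98.85 = 48.15 m.
|i_v| = |Δh| / Δz = 3.34 / 48.15 = 0.0694.
Head is higher in the deep piezometer, so vertical flow is upward (discharge condition).

|i_v| ≈ 0.0694; vertical flow is upward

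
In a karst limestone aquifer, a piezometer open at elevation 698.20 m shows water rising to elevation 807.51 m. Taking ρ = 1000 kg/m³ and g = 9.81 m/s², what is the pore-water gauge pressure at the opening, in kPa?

P ≈ 1070 kPa

Pressure head ψ = h − z = 807.51 − 698.20 = 109.31 m.
P = ρgψ = 1000 × 9.81 × 109.31 = 1072331 Pa ≈ 1070 kPa.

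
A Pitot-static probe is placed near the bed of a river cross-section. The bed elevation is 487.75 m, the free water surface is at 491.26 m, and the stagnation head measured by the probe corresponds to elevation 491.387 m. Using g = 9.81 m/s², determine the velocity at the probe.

v ≈ 1.58 m/s

Near the bed, under hydrostatic conditions, the piezometric head (z + ψ) equals the free-surface elevation, 491.26 m.
Velocity head = total − piezometric = 491.387 − 491.26 = 0.127 m.
v = √(2g·h_v) = √(2 × 9.81 × 0.127) = 1.58 m/s.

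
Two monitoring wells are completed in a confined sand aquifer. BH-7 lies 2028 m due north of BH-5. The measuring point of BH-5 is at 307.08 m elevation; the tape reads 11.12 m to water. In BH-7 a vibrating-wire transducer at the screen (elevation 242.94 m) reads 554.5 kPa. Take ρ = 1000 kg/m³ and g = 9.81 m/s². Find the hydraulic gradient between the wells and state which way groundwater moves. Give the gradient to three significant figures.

Total head at BH-5: h = 307.08 − 11.12 = 295.96 m.
Pressure head at BH-7: ψ = P/(ρg) = 554.5×1000 / (1000 × 9.81) = 56.52 m.
Total head at BH-7: h = z + ψ = 242.94 + 56.52 = 299.46 m.
Head difference: h(BH-5) − h(BH-7) = 295.96 − 299.46 = -3.50 m.
Hydraulic gradient: i = |Δh| / L = 3.50 / 2028 = 0.00173.
Flow is from higher to lower head: from BH-7 toward BH-5, i.e. toward the south.

i ≈ 0.00173; groundwater flows toward the south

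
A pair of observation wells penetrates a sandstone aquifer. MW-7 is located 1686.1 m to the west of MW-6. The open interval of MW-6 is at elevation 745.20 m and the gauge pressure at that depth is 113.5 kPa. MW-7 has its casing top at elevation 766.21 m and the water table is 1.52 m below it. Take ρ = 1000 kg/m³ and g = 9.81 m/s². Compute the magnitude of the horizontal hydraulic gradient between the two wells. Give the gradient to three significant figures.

i ≈ 0.00470

Pressure head at MW-6: ψ = P/(ρg) = 113.5×1000 / (1000 × 9.81) = 11.57 m.
Total head at MW-6: h = z + ψ = 745.20 + 11.57 = 756.77 m.
Total head at MW-7: h = 766.21 − 1.52 = 764.69 m.
Head difference: h(MW-6) − h(MW-7) = 756.77 − 764.69 = -7.92 m.
Hydraulic gradient: i = |Δh| / L = 7.92 / 1686.1 = 0.00470.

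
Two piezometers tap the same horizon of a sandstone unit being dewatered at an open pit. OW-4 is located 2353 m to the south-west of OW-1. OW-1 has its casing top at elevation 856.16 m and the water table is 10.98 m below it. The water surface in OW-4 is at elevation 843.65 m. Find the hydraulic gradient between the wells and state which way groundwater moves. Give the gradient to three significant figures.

i ≈ 0.000650; groundwater flows toward the south-west

Total head at OW-1: h = 856.16 − 10.98 = 845.18 m.
Total head at OW-4: h = 843.65 m (water level in the piezometer is the total head).
Head difference: h(OW-1) − h(OW-4) = 845.18 − 843.65 = 1.53 m.
Hydraulic gradient: i = |Δh| / L = 1.53 / 2353 = 0.000650.
Flow is from higher to lower head: from OW-1 toward OW-4, i.e. toward the south-west.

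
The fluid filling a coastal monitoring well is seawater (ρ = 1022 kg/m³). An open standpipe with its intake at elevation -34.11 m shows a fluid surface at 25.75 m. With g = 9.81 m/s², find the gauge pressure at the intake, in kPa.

Pressure head ψ = h − z = 25.75 − (-34.11) = 59.86 m.
P = ρgψ = 1022 × 9.81 × 59.86 = 600146 Pa ≈ 600 kPa.

P ≈ 600 kPa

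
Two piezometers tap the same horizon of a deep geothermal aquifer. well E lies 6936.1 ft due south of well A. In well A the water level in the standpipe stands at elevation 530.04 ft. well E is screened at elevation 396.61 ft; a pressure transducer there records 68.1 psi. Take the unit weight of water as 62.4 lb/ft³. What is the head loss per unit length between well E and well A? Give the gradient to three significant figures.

Total head at well A: h = 530.04 ft (water level in the piezometer is the total head).
Pressure head at well E: ψ = 144·P/γ = 144 × 68.1 / 62.4 = 157.15 ft.
Total head at well E: h = z + ψ = 396.61 + 157.15 = 553.76 ft.
Head difference: h(well A) − h(well E) = 530.04 − 553.76 = -23.72 ft.
Hydraulic gradient: i = |Δh| / L = 23.72 / 6936.1 = 0.00342.

i ≈ 0.00342 ft/ft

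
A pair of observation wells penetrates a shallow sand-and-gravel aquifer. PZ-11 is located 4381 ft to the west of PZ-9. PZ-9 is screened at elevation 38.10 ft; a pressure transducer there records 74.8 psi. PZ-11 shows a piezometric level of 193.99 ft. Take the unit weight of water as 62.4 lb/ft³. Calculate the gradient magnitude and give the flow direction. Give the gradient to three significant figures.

i ≈ 0.00382; groundwater flows toward the west

Pressure head at PZ-9: ψ = 144·P/γ = 144 × 74.8 / 62.4 = 172.62 ft.
Total head at PZ-9: h = z + ψ = 38.10 + 172.62 = 210.72 ft.
Total head at PZ-11: h = 193.99 ft (water level in the piezometer is the total head).
Head difference: h(PZ-9) − h(PZ-11) = 210.72 − 193.99 = 16.73 ft.
Hydraulic gradient: i = |Δh| / L = 16.73 / 4381 = 0.00382.
Flow is from higher to lower head: from PZ-9 toward PZ-11, i.e. toward the west.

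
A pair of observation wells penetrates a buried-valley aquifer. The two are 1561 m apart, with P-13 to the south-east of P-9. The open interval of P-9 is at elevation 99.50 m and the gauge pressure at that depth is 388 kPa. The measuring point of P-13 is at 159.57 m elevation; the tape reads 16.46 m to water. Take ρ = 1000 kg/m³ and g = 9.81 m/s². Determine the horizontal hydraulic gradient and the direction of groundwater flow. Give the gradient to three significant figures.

Pressure head at P-9: ψ = P/(ρg) = 388×1000 / (1000 × 9.81) = 39.55 m.
Total head at P-9: h = z + ψ = 99.50 + 39.55 = 139.05 m.
Total head at P-13: h = 159.57 − 16.46 = 143.11 m.
Head difference: h(P-9) − h(P-13) = 139.05 − 143.11 = -4.06 m.
Hydraulic gradient: i = |Δh| / L = 4.06 / 1561 = 0.00260.
Flow is from higher to lower head: from P-13 toward P-9, i.e. toward the north-west.

i ≈ 0.00260; groundwater flows toward the north-west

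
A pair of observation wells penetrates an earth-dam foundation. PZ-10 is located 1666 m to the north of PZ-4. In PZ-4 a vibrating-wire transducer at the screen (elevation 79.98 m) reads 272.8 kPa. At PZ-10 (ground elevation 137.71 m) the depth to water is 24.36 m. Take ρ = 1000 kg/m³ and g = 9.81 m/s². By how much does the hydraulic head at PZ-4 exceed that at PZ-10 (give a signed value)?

Δh ≈ -5.56 m

Pressure head at PZ-4: ψ = P/(ρg) = 272.8×1000 / (1000 × 9.81) = 27.81 m.
Total head at PZ-4: h = z + ψ = 79.98 + 27.81 = 107.79 m.
Total head at PZ-10: h = 137.71 − 24.36 = 113.35 m.
Head difference: h(PZ-4) − h(PZ-10) = 107.79 − 113.35 = -5.56 m.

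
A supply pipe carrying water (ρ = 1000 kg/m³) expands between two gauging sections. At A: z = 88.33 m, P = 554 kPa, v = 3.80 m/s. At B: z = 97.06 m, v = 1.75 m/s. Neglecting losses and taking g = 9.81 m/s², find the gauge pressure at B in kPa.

P₂ ≈ 474 kPa

Pressure head at A: ψ₁ = P₁/(ρg) = 554×1000 / (1000 × 9.81) = 56.47 m.
Velocity heads: v₁²/2g = 3.80²/19.62 = 0.736 m; v₂²/2g = 1.75²/19.62 = 0.156 m.
Total head H = z₁ + ψ₁ + v₁²/2g = 88.33 + 56.47 + 0.736 = 145.54 m.
ψ₂ = H − z₂ − v₂²/2g = 145.54 − 97.06 − 0.156 = 48.32 m.
P₂ = ρgψ₂ = 1000 × 9.81 × 48.32 ≈ 474 kPa.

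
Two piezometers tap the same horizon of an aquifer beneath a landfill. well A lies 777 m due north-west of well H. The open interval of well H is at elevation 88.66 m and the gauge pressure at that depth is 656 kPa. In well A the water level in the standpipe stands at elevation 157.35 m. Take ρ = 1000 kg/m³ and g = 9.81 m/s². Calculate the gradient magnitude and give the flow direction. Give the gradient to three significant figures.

Pressure head at well H: ψ = P/(ρg) = 656×1000 / (1000 × 9.81) = 66.87 m.
Total head at well H: h = z + ψ = 88.66 + 66.87 = 155.53 m.
Total head at well A: h = 157.35 m (water level in the piezometer is the total head).
Head difference: h(well H) − h(well A) = 155.53 − 157.35 = -1.82 m.
Hydraulic gradient: i = |Δh| / L = 1.82 / 777 = 0.00234.
Flow is from higher to lower head: from well A toward well H, i.e. toward the south-east.

i ≈ 0.00234; groundwater flows toward the south-east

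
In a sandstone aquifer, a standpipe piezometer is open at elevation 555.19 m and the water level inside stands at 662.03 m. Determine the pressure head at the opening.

ψ ≈ 106.84 m

Total head h = 662.03 m (the water-surface elevation in the piezometer).
Pressure head ψ = h − z = 662.03 − 555.19 = 106.84 m.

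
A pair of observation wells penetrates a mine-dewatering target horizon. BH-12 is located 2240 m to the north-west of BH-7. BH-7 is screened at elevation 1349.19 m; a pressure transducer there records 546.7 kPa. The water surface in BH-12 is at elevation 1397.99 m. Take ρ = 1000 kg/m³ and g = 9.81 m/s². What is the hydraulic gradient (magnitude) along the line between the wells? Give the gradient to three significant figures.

i ≈ 0.00309

Pressure head at BH-7: ψ = P/(ρg) = 546.7×1000 / (1000 × 9.81) = 55.73 m.
Total head at BH-7: h = z + ψ = 1349.19 + 55.73 = 1404.92 m.
Total head at BH-12: h = 1397.99 m (water level in the piezometer is the total head).
Head difference: h(BH-7) − h(BH-12) = 1404.92 − 1397.99 = 6.93 m.
Hydraulic gradient: i = |Δh| / L = 6.93 / 2240 = 0.00309.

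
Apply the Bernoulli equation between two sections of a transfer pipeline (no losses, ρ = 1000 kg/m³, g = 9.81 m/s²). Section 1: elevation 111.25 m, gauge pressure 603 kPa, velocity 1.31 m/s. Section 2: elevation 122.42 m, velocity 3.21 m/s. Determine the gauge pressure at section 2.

Pressure head at 1: ψ₁ = P₁/(ρg) = 603×1000 / (1000 × 9.81) = 61.47 m.
Velocity heads: v₁²/2g = 1.31²/19.62 = 0.087 m; v₂²/2g = 3.21²/19.62 = 0.525 m.
Total head H = z₁ + ψ₁ + v₁²/2g = 111.25 + 61.47 + 0.087 = 172.81 m.
ψ₂ = H − z₂ − v₂²/2g = 172.81 − 122.42 − 0.525 = 49.87 m.
P₂ = ρgψ₂ = 1000 × 9.81 × 49.87 ≈ 489 kPa.

P₂ ≈ 489 kPa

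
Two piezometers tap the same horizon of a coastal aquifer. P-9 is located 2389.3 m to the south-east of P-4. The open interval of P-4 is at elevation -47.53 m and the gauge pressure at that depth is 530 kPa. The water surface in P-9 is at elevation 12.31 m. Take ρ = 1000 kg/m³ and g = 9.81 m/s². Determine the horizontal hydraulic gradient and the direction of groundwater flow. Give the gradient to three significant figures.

Pressure head at P-4: ψ = P/(ρg) = 530×1000 / (1000 × 9.81) = 54.03 m.
Total head at P-4: h = z + ψ = -47.53 + 54.03 = 6.50 m.
Total head at P-9: h = 12.31 m (water level in the piezometer is the total head).
Head difference: h(P-4) − h(P-9) = 6.50 − 12.31 = -5.81 m.
Hydraulic gradient: i = |Δh| / L = 5.81 / 2389.3 = 0.00243.
Flow is from higher to lower head: from P-9 toward P-4, i.e. toward the north-west.

i ≈ 0.00243; groundwater flows toward the north-west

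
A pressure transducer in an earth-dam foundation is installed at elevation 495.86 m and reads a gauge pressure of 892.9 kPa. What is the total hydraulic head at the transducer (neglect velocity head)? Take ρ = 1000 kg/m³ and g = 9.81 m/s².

ψ = P/(ρg) = 892.9×1000 / (1000 × 9.81) = 91.02 m.
h = z + ψ = 495.86 + 91.02 = 586.88 m.

h ≈ 586.88 m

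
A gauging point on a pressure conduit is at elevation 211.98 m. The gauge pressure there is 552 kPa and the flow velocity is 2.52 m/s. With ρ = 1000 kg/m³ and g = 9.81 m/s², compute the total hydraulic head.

h ≈ 268.57 m

Pressure head ψ = P/(ρg) = 552×1000 / (1000 × 9.81) = 56.27 m.
Velocity head = v²/(2g) = 2.52² / (2 × 9.81) = 0.324 m.
h = z + ψ + v²/(2g) = 211.98 + 56.27 + 0.324 = 268.57 m.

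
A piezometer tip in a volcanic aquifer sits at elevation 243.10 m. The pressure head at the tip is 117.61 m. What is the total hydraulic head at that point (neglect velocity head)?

h ≈ 360.71 m

h = z + ψ = 243.10 + 117.61 = 360.71 m.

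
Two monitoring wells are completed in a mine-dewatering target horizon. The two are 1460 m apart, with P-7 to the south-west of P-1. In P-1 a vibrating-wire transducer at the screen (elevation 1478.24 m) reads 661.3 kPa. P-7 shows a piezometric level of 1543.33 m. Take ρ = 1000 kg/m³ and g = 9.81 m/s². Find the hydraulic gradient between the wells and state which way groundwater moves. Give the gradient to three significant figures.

Pressure head at P-1: ψ = P/(ρg) = 661.3×1000 / (1000 × 9.81) = 67.41 m.
Total head at P-1: h = z + ψ = 1478.24 + 67.41 = 1545.65 m.
Total head at P-7: h = 1543.33 m (water level in the piezometer is the total head).
Head difference: h(P-1) − h(P-7) = 1545.65 − 1543.33 = 2.32 m.
Hydraulic gradient: i = |Δh| / L = 2.32 / 1460 = 0.00159.
Flow is from higher to lower head: from P-1 toward P-7, i.e. toward the south-west.

i ≈ 0.00159; groundwater flows toward the south-west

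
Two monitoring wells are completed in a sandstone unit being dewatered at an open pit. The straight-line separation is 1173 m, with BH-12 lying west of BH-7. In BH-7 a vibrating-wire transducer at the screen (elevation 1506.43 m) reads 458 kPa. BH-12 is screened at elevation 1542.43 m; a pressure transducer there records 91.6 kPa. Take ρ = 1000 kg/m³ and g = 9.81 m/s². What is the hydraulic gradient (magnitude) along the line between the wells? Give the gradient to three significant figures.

i ≈ 0.00115

Pressure head at BH-7: ψ = P/(ρg) = 458×1000 / (1000 × 9.81) = 46.69 m.
Total head at BH-7: h = z + ψ = 1506.43 + 46.69 = 1553.12 m.
Pressure head at BH-12: ψ = P/(ρg) = 91.6×1000 / (1000 × 9.81) = 9.34 m.
Total head at BH-12: h = z + ψ = 1542.43 + 9.34 = 1551.77 m.
Head difference: h(BH-7) − h(BH-12) = 1553.12 − 1551.77 = 1.35 m.
Hydraulic gradient: i = |Δh| / L = 1.35 / 1173 = 0.00115.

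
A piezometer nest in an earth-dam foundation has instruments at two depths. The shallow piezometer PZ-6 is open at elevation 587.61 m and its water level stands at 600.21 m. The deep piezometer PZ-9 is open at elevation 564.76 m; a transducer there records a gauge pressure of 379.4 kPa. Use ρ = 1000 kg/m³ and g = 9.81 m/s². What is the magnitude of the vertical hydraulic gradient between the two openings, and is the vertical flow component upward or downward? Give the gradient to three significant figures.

|i_v| ≈ 0.141; vertical flow is upward

Total head at PZ-6: h = 600.21 m (water level in the standpipe).
Pressure head at PZ-9: ψ = P/(ρg) = 379.4×1000 / (1000 × 9.81) = 38.67 m.
Total head at PZ-9: h = z + ψ = 564.76 + 38.67 = 603.43 m.
Δh = h(PZ-6) − h(PZ-9) = 600.21 − 603.43 = -3.22 m.
Vertical separation Δz = 587.61 − 564.76 = 22.85 m.
|i_v| = |Δh| / Δz = 3.22 / 22.85 = 0.141.
Head is higher in the deep piezometer, so vertical flow is upward (discharge condition).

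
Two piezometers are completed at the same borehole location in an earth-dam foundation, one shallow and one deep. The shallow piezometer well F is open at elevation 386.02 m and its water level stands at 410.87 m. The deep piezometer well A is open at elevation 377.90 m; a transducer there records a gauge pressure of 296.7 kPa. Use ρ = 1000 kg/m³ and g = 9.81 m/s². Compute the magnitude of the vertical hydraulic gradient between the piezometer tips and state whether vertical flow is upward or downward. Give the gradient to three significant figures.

Total head at well F: h = 410.87 m (water level in the standpipe).
Pressure head at well A: ψ = P/(ρg) = 296.7×1000 / (1000 × 9.81) = 30.24 m.
Total head at well A: h = z + ψ = 377.90 + 30.24 = 408.14 m.
Δh = h(well F) − h(well A) = 410.87 − 408.14 = 2.73 m.
Vertical separation Δz = 386.02 − 377.90 = 8.12 m.
|i_v| = |Δh| / Δz = 2.73 / 8.12 = 0.336.
Head is higher in the shallow piezometer, so vertical flow is downward (recharge condition).

|i_v| ≈ 0.336; vertical flow is downward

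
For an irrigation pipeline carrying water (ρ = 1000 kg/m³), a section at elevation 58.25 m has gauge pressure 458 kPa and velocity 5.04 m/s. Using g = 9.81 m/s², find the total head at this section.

Pressure head ψ = P/(ρg) = 458×1000 / (1000 × 9.81) = 46.69 m.
Velocity head = v²/(2g) = 5.04² / (2 × 9.81) = 1.295 m.
h = z + ψ + v²/(2g) = 58.25 + 46.69 + 1.295 = 106.23 m.

h ≈ 106.23 m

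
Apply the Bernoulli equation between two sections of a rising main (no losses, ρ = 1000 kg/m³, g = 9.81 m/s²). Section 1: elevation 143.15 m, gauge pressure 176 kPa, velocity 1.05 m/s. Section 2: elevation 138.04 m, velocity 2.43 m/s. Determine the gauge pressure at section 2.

P₂ ≈ 224 kPa

Pressure head at 1: ψ₁ = P₁/(ρg) = 176×1000 / (1000 × 9.81) = 17.94 m.
Velocity heads: v₁²/2g = 1.05²/19.62 = 0.056 m; v₂²/2g = 2.43²/19.62 = 0.301 m.
Total head H = z₁ + ψ₁ + v₁²/2g = 143.15 + 17.94 + 0.056 = 161.15 m.
ψ₂ = H − z₂ − v₂²/2g = 161.15 − 138.04 − 0.301 = 22.81 m.
P₂ = ρgψ₂ = 1000 × 9.81 × 22.81 ≈ 224 kPa.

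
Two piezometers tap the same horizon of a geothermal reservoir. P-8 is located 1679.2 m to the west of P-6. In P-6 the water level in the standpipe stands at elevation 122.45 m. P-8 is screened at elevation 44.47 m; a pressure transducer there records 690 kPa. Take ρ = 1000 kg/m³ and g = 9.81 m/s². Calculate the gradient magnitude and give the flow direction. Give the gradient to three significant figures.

i ≈ 0.00455; groundwater flows toward the west

Total head at P-6: h = 122.45 m (water level in the piezometer is the total head).
Pressure head at P-8: ψ = P/(ρg) = 690×1000 / (1000 × 9.81) = 70.34 m.
Total head at P-8: h = z + ψ = 44.47 + 70.34 = 114.81 m.
Head difference: h(P-6) − h(P-8) = 122.45 − 114.81 = 7.64 m.
Hydraulic gradient: i = |Δh| / L = 7.64 / 1679.2 = 0.00455.
Flow is from higher to lower head: from P-6 toward P-8, i.e. toward the west.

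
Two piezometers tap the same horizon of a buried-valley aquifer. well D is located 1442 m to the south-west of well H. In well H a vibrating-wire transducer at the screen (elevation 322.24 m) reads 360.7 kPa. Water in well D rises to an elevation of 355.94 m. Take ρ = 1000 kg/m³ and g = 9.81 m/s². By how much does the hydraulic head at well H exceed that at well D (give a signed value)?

Δh ≈ 3.07 m

Pressure head at well H: ψ = P/(ρg) = 360.7×1000 / (1000 × 9.81) = 36.77 m.
Total head at well H: h = z + ψ = 322.24 + 36.77 = 359.01 m.
Total head at well D: h = 355.94 m (water level in the piezometer is the total head).
Head difference: h(well H) − h(well D) = 359.01 − 355.94 = 3.07 m.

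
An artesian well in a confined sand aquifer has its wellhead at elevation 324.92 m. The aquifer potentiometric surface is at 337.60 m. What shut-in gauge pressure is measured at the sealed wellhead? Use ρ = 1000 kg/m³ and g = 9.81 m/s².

P ≈ 124 kPa

Head above the cap: Δh = 337.60 − 324.92 = 12.68 m.
P = ρgΔh = 1000 × 9.81 × 12.68 = 124391 Pa ≈ 124 kPa.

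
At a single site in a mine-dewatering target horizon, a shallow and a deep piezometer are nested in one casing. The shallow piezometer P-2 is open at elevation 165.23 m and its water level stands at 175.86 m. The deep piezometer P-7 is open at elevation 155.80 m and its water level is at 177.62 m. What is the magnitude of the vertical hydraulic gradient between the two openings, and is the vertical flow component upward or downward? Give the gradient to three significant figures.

Total head at P-2: h = 175.86 m (water level in the standpipe).
Total head at P-7: h = 177.62 m.
Δh = h(P-2) − h(P-7) = 175.86 − 177.62 = -1.76 m.
Vertical separation Δz = 165.23 − 155.80 = 9.43 m.
|i_v| = |Δh| / Δz = 1.76 / 9.43 = 0.187.
Head is higher in the deep piezometer, so vertical flow is upward (discharge condition).

|i_v| ≈ 0.187; vertical flow is upward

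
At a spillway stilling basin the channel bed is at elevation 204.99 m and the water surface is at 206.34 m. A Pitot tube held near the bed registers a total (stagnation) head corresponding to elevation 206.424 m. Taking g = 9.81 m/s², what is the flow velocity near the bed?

Near the bed, under hydrostatic conditions, the piezometric head (z + ψ) equals the free-surface elevation, 206.34 m.
Velocity head = total − piezometric = 206.424 − 206.34 = 0.084 m.
v = √(2g·h_v) = √(2 × 9.81 × 0.084) = 1.28 m/s.

v ≈ 1.28 m/s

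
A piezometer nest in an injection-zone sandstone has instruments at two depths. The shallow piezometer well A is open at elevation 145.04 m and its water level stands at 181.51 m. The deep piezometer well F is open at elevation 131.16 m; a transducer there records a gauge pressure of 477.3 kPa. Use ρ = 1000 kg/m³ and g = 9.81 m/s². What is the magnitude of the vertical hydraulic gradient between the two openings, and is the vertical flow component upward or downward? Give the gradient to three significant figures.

|i_v| ≈ 0.122; vertical flow is downward

Total head at well A: h = 181.51 m (water level in the standpipe).
Pressure head at well F: ψ = P/(ρg) = 477.3×1000 / (1000 × 9.81) = 48.65 m.
Total head at well F: h = z + ψ = 131.16 + 48.65 = 179.81 m.
Δh = h(well A) − h(well F) = 181.51 − 179.81 = 1.70 m.
Vertical separation Δz = 145.04 − 131.16 = 13.88 m.
|i_v| = |Δh| / Δz = 1.70 / 13.88 = 0.122.
Head is higher in the shallow piezometer, so vertical flow is downward (recharge condition).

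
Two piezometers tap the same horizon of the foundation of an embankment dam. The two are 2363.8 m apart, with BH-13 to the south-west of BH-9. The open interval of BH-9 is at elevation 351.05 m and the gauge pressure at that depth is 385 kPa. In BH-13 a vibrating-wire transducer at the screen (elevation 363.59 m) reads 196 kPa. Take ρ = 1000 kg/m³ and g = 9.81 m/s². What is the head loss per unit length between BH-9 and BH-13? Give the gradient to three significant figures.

i ≈ 0.00285 m/m

Pressure head at BH-9: ψ = P/(ρg) = 385×1000 / (1000 × 9.81) = 39.25 m.
Total head at BH-9: h = z + ψ = 351.05 + 39.25 = 390.30 m.
Pressure head at BH-13: ψ = P/(ρg) = 196×1000 / (1000 × 9.81) = 19.98 m.
Total head at BH-13: h = z + ψ = 363.59 + 19.98 = 383.57 m.
Head difference: h(BH-9) − h(BH-13) = 390.30 − 383.57 = 6.73 m.
Hydraulic gradient: i = |Δh| / L = 6.73 / 2363.8 = 0.00285.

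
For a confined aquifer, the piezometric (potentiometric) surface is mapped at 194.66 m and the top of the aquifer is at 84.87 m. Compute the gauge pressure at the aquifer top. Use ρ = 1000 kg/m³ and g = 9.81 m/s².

P ≈ 1080 kPa

Pressure head at the aquifer top: ψ = h − z = 194.66 − 84.87 = 109.79 m.
P = ρgψ = 1000 × 9.81 × 109.79 = 1077040 Pa ≈ 1080 kPa.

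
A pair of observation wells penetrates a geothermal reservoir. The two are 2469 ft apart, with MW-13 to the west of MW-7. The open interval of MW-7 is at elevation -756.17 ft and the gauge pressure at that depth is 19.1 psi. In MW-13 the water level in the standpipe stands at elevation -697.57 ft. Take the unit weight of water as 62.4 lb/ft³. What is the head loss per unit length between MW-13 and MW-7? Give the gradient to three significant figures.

Pressure head at MW-7: ψ = 144·P/γ = 144 × 19.1 / 62.4 = 44.08 ft.
Total head at MW-7: h = z + ψ = -756.17 + 44.08 = -712.09 ft.
Total head at MW-13: h = -697.57 ft (water level in the piezometer is the total head).
Head difference: h(MW-7) − h(MW-13) = -712.09 − (-697.57) = -14.52 ft.
Hydraulic gradient: i = |Δh| / L = 14.52 / 2469 = 0.00588.

i ≈ 0.00588 ft/ft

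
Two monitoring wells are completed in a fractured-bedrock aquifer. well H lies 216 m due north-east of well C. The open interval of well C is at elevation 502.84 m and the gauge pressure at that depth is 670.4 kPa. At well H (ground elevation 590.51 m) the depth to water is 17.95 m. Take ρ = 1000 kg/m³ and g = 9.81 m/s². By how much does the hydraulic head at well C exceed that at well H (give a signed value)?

Δh ≈ -1.38 m

Pressure head at well C: ψ = P/(ρg) = 670.4×1000 / (1000 × 9.81) = 68.34 m.
Total head at well C: h = z + ψ = 502.84 + 68.34 = 571.18 m.
Total head at well H: h = 590.51 − 17.95 = 572.56 m.
Head difference: h(well C) − h(well H) = 571.18 − 572.56 = -1.38 m.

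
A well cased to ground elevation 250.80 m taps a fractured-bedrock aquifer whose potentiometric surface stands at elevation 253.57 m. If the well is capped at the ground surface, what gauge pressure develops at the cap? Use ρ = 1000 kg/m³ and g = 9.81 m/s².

P ≈ 27.2 kPa

Head above the cap: Δh = 253.57 − 250.80 = 2.77 m.
P = ρgΔh = 1000 × 9.81 × 2.77 = 27174 Pa ≈ 27.2 kPa.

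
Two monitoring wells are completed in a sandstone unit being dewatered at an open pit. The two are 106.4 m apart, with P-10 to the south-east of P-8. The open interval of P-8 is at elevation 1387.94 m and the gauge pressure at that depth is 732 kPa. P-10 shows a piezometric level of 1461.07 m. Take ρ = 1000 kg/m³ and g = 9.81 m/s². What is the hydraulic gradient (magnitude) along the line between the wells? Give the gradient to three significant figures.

Pressure head at P-8: ψ = P/(ρg) = 732×1000 / (1000 × 9.81) = 74.62 m.
Total head at P-8: h = z + ψ = 1387.94 + 74.62 = 1462.56 m.
Total head at P-10: h = 1461.07 m (water level in the piezometer is the total head).
Head difference: h(P-8) − h(P-10) = 1462.56 − 1461.07 = 1.49 m.
Hydraulic gradient: i = |Δh| / L = 1.49 / 106.4 = 0.0140.

i ≈ 0.0140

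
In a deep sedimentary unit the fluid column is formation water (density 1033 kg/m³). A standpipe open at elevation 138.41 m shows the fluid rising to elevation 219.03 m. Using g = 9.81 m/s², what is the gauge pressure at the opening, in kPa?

Pressure head ψ = h − z = 219.03 − 138.41 = 80.62 m.
P = ρgψ = 1033 × 9.81 × 80.62 = 816981 Pa ≈ 817 kPa.

P ≈ 817 kPa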